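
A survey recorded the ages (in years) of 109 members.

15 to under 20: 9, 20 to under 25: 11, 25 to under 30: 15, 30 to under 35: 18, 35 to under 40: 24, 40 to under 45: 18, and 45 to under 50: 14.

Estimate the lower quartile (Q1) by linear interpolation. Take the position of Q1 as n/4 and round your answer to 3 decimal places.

27.417

Cumulative frequencies: 9, 20, 35, 53, 77, 95, 109
n = 109; position = n/4 = 27.25.
This falls in the class 25 to under 30: L = 25, F = 20, f = 15, h = 5.
Lower quartile ≈ 25 + ((27.25 − 20) / 15) × 5 = 27.4167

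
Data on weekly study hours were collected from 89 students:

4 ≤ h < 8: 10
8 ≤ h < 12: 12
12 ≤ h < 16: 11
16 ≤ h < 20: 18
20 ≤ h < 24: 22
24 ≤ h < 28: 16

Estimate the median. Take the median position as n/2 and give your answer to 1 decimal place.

18.6

Cumulative frequencies: 10, 22, 33, 51, 73, 89
n = 89; position = n/2 = 44.5.
This falls in the class 16 ≤ h < 20: L = 16, F = 33, f = 18, h = 4.
Median ≈ 16 + ((44.5 − 33) / 18) × 4 = 18.5556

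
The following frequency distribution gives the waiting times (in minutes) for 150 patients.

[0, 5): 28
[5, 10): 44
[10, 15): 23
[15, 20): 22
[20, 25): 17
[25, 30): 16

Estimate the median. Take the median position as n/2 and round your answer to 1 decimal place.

10.7

Cumulative frequencies: 28, 72, 95, 117, 134, 150
n = 150; position = n/2 = 75.
This falls in the class [10, 15): L = 10, F = 72, f = 23, h = 5.
Median ≈ 10 + ((75 − 72) / 23) × 5 = 10.6522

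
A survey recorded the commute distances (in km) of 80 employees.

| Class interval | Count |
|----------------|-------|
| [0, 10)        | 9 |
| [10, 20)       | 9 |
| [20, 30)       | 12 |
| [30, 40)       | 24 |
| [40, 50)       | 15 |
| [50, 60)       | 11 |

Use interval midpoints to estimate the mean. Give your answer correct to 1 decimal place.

32.5

Midpoints: 5, 15, 25, 35, 45, 55
Σfm = 9×5 + 9×15 + 12×25 + 24×35 + 15×45 + 11×55 = 2600
n = Σf = 80
Mean = 2600 / 80 = 32.5000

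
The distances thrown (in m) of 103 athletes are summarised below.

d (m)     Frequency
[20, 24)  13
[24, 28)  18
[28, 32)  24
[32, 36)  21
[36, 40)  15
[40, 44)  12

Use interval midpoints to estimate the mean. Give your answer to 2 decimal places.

Midpoints: 22, 26, 30, 34, 38, 42
Σfm = 13×22 + 18×26 + 24×30 + 21×34 + 15×38 + 12×42 = 3262
n = Σf = 103
Mean = 3262 / 103 = 31.6699

31.67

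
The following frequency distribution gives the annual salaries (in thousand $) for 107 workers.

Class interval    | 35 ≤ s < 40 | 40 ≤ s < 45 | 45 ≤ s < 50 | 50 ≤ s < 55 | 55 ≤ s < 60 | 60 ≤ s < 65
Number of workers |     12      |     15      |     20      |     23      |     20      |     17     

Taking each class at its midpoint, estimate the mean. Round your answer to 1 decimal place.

Midpoints: 37.5, 42.5, 47.5, 52.5, 57.5, 62.5
Σfm = 12×37.5 + 15×42.5 + 20×47.5 + 23×52.5 + 20×57.5 + 17×62.5 = 5457.5
n = Σf = 107
Mean = 5457.5 / 107 = 51.0047

51.0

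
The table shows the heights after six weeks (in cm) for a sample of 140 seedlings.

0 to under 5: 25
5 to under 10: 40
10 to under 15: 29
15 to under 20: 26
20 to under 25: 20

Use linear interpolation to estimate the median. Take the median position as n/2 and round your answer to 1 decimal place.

Cumulative frequencies: 25, 65, 94, 120, 140
n = 140; position = n/2 = 70.
This falls in the class 10 to under 15: L = 10, F = 65, f = 29, h = 5.
Median ≈ 10 + ((70 − 65) / 29) × 5 = 10.8621

10.9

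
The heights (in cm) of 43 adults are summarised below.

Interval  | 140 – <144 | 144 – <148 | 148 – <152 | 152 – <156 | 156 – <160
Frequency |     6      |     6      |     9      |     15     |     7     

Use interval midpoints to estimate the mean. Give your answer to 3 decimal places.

Midpoints: 142, 146, 150, 154, 158
Σfm = 6×142 + 6×146 + 9×150 + 15×154 + 7×158 = 6494
n = Σf = 43
Mean = 6494 / 43 = 151.0233

151.023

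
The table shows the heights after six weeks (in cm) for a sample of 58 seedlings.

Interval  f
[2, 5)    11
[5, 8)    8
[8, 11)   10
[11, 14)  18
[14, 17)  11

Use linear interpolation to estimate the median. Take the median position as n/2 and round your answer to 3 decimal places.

11.000

Cumulative frequencies: 11, 19, 29, 47, 58
n = 58; position = n/2 = 29.
This falls in the class [8, 11): L = 8, F = 19, f = 10, h = 3.
Median ≈ 8 + ((29 − 19) / 10) × 3 = 11.0000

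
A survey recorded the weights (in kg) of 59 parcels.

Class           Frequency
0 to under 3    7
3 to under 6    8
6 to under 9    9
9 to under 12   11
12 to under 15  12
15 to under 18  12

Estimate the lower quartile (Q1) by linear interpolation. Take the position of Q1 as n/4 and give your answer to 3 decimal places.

5.906

Cumulative frequencies: 7, 15, 24, 35, 47, 59
n = 59; position = n/4 = 14.75.
This falls in the class 3 to under 6: L = 3, F = 7, f = 8, h = 3.
Lower quartile ≈ 3 + ((14.75 − 7) / 8) × 3 = 5.9062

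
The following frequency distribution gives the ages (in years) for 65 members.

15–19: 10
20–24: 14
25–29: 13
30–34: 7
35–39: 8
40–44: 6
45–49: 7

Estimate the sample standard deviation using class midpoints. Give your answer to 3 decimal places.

Midpoints: 17, 22, 27, 32, 37, 42, 47
n = 65, Σfm = 1930, mean = 29.6923
Σfm² = 63310
Σf(m − x̄)² = Σfm² − (Σfm)²/n = 63310 − 1930²/65 = 6003.8462
Sample variance = 6003.8462 / 64 = 93.8101
Standard deviation = √93.8101 = 9.6856

9.686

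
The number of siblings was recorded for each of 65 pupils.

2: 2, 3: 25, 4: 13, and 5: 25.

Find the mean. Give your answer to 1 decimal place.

Values: 2, 3, 4, 5
Σfx = 2×2 + 25×3 + 13×4 + 25×5 = 256
n = Σf = 65
Mean = 256 / 65 = 3.9385

3.9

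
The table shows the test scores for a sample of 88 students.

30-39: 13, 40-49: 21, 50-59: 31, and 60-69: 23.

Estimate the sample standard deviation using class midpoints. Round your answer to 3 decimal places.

Midpoints: 34.5, 44.5, 54.5, 64.5
n = 88, Σfm = 4556, mean = 51.7727
Σfm² = 244822
Σf(m − x̄)² = Σfm² − (Σfm)²/n = 244822 − 4556²/88 = 8945.4545
Sample variance = 8945.4545 / 87 = 102.8213
Standard deviation = √102.8213 = 10.1401

10.140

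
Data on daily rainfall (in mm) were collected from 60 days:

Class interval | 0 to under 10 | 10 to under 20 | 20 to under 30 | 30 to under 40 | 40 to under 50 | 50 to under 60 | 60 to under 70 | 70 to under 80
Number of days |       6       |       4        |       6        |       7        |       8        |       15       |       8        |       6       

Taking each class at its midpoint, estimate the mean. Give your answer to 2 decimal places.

Midpoints: 5, 15, 25, 35, 45, 55, 65, 75
Σfm = 6×5 + 4×15 + 6×25 + 7×35 + 8×45 + 15×55 + 8×65 + 6×75 = 2640
n = Σf = 60
Mean = 2640 / 60 = 44.0000

44.00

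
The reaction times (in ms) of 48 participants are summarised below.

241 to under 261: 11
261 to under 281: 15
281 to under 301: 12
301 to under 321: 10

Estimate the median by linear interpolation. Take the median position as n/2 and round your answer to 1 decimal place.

278.3

Cumulative frequencies: 11, 26, 38, 48
n = 48; position = n/2 = 24.
This falls in the class 261 to under 281: L = 261, F = 11, f = 15, h = 20.
Median ≈ 261 + ((24 − 11) / 15) × 20 = 278.3333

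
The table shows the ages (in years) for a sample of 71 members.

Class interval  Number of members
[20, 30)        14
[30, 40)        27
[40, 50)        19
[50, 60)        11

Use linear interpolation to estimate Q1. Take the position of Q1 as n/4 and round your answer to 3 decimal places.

31.389

Cumulative frequencies: 14, 41, 60, 71
n = 71; position = n/4 = 17.75.
This falls in the class [30, 40): L = 30, F = 14, f = 27, h = 10.
Lower quartile ≈ 30 + ((17.75 − 14) / 27) × 10 = 31.3889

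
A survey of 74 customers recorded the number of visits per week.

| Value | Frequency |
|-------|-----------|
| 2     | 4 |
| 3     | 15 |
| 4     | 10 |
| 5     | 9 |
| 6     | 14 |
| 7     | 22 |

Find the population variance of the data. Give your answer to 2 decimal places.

Values: 2, 3, 4, 5, 6, 7
n = 74, Σfx = 376, mean = 5.0811
Σfx² = 2118
Σf(x − x̄)² = Σfx² − (Σfx)²/n = 2118 − 376²/74 = 207.5135
Population variance = 207.5135 / 74 = 2.8042

2.80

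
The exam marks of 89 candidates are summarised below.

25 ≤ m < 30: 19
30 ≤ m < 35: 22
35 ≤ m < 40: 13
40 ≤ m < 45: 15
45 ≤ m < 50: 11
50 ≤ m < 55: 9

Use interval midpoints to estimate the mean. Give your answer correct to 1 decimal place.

37.7

Midpoints: 27.5, 32.5, 37.5, 42.5, 47.5, 52.5
Σfm = 19×27.5 + 22×32.5 + 13×37.5 + 15×42.5 + 11×47.5 + 9×52.5 = 3357.5
n = Σf = 89
Mean = 3357.5 / 89 = 37.7247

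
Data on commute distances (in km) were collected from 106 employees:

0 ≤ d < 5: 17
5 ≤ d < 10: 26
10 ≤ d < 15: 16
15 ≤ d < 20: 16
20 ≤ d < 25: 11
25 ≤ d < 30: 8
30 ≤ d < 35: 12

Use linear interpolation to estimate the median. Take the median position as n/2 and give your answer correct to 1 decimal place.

13.1

Cumulative frequencies: 17, 43, 59, 75, 86, 94, 106
n = 106; position = n/2 = 53.
This falls in the class 10 ≤ d < 15: L = 10, F = 43, f = 16, h = 5.
Median ≈ 10 + ((53 − 43) / 16) × 5 = 13.1250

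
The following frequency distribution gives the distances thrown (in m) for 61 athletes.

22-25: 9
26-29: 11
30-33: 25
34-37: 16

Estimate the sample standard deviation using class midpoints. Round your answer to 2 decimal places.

4.01

Midpoints: 23.5, 27.5, 31.5, 35.5
n = 61, Σfm = 1869.5, mean = 30.6475
Σfm² = 58259.25
Σf(m − x̄)² = Σfm² − (Σfm)²/n = 58259.25 − 1869.5²/61 = 963.6721
Sample variance = 963.6721 / 60 = 16.0612
Standard deviation = √16.0612 = 4.0076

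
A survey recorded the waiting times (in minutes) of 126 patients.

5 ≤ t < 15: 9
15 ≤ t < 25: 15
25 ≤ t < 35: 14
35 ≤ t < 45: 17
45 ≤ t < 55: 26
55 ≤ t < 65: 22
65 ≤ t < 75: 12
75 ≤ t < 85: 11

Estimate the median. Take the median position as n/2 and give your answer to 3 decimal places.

48.077

Cumulative frequencies: 9, 24, 38, 55, 81, 103, 115, 126
n = 126; position = n/2 = 63.
This falls in the class 45 ≤ t < 55: L = 45, F = 55, f = 26, h = 10.
Median ≈ 45 + ((63 − 55) / 26) × 10 = 48.0769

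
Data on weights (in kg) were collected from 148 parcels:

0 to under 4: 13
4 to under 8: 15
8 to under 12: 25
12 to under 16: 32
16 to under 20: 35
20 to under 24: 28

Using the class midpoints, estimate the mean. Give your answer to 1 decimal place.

13.9

Midpoints: 2, 6, 10, 14, 18, 22
Σfm = 13×2 + 15×6 + 25×10 + 32×14 + 35×18 + 28×22 = 2060
n = Σf = 148
Mean = 2060 / 148 = 13.9189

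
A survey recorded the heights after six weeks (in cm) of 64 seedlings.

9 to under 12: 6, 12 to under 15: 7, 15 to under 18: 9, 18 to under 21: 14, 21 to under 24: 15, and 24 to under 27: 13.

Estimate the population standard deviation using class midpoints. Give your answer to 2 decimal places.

4.71

Midpoints: 10.5, 13.5, 16.5, 19.5, 22.5, 25.5
n = 64, Σfm = 1248, mean = 19.5000
Σfm² = 25758
Σf(m − x̄)² = Σfm² − (Σfm)²/n = 25758 − 1248²/64 = 1422.0000
Population variance = 1422.0000 / 64 = 22.2188
Standard deviation = √22.2188 = 4.7137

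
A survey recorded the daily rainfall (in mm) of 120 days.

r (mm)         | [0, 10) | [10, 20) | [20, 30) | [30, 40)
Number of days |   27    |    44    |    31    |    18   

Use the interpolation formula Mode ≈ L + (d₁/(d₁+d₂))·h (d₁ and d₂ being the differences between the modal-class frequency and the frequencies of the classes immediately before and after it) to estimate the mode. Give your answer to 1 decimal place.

15.7

Modal class: [10, 20) (highest frequency 44).
d₁ = 44 − 27 = 17, d₂ = 44 − 31 = 13
Mode ≈ 10 + (17/(17+13)) × 10 = 10 + 5.6667 = 15.6667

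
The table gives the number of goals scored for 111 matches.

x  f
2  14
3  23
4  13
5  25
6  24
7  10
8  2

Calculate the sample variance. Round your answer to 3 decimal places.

2.632

Values: 2, 3, 4, 5, 6, 7, 8
n = 111, Σfx = 504, mean = 4.5405
Σfx² = 2578
Σf(x − x̄)² = Σfx² − (Σfx)²/n = 2578 − 504²/111 = 289.5676
Sample variance = 289.5676 / 110 = 2.6324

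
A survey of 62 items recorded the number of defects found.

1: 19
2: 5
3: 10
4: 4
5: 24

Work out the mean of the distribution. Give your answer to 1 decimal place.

3.1

Values: 1, 2, 3, 4, 5
Σfx = 19×1 + 5×2 + 10×3 + 4×4 + 24×5 = 195
n = Σf = 62
Mean = 195 / 62 = 3.1452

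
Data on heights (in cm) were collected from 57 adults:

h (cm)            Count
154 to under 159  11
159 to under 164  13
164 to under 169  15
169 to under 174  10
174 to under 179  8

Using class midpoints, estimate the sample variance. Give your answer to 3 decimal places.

Midpoints: 156.5, 161.5, 166.5, 171.5, 176.5
n = 57, Σfm = 9445.5, mean = 165.7105
Σfm² = 1567658.25
Σf(m − x̄)² = Σfm² − (Σfm)²/n = 1567658.25 − 9445.5²/57 = 2439.4737
Sample variance = 2439.4737 / 56 = 43.5620

43.562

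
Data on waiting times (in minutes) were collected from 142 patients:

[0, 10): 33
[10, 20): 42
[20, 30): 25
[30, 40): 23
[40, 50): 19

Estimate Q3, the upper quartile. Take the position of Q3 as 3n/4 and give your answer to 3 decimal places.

32.826

Cumulative frequencies: 33, 75, 100, 123, 142
n = 142; position = 3n/4 = 106.5.
This falls in the class [30, 40): L = 30, F = 100, f = 23, h = 10.
Upper quartile ≈ 30 + ((106.5 − 100) / 23) × 10 = 32.8261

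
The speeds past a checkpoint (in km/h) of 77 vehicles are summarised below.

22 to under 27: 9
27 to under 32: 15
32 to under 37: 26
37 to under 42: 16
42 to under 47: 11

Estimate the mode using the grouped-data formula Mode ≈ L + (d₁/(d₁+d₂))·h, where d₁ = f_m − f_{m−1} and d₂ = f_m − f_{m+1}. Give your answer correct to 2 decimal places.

Modal class: 32 to under 37 (highest frequency 26).
d₁ = 26 − 15 = 11, d₂ = 26 − 16 = 10
Mode ≈ 32 + (11/(11+10)) × 5 = 32 + 2.6190 = 34.6190

34.62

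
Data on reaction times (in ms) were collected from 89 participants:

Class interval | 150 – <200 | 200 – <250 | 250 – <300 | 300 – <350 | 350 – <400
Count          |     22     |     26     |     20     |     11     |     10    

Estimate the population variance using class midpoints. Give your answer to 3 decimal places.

Midpoints: 175, 225, 275, 325, 375
n = 89, Σfm = 22525, mean = 253.0899
Σfm² = 6070625
Σf(m − x̄)² = Σfm² − (Σfm)²/n = 6070625 − 22525²/89 = 369775.2809
Population variance = 369775.2809 / 89 = 4154.7784

4154.778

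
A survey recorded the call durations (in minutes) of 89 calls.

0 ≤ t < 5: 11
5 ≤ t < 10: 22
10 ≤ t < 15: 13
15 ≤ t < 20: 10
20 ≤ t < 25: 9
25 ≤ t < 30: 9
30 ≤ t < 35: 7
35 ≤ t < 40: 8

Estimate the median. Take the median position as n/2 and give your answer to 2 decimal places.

14.42

Cumulative frequencies: 11, 33, 46, 56, 65, 74, 81, 89
n = 89; position = n/2 = 44.5.
This falls in the class 10 ≤ t < 15: L = 10, F = 33, f = 13, h = 5.
Median ≈ 10 + ((44.5 − 33) / 13) × 5 = 14.4231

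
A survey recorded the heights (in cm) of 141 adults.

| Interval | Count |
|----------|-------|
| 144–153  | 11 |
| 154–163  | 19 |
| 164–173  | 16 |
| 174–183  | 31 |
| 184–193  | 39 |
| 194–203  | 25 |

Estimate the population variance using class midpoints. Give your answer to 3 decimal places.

234.022

Midpoints: 148.5, 158.5, 168.5, 178.5, 188.5, 198.5
n = 141, Σfm = 25188.5, mean = 178.6418
Σfm² = 4532717.25
Σf(m − x̄)² = Σfm² − (Σfm)²/n = 4532717.25 − 25188.5²/141 = 32997.1631
Population variance = 32997.1631 / 141 = 234.0224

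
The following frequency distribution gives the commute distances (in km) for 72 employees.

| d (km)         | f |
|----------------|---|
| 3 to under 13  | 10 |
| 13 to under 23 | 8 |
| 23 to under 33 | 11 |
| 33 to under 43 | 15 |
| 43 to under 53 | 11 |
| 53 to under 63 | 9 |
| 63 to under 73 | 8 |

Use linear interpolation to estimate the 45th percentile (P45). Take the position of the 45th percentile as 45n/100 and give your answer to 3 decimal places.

35.267

Cumulative frequencies: 10, 18, 29, 44, 55, 64, 72
n = 72; position = 45n/100 = 32.4.
This falls in the class 33 to under 43: L = 33, F = 29, f = 15, h = 10.
45th percentile ≈ 33 + ((32.4 − 29) / 15) × 10 = 35.2667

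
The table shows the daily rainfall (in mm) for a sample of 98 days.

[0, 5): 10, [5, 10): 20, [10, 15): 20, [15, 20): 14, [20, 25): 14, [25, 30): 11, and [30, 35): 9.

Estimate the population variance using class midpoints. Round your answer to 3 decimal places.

Midpoints: 2.5, 7.5, 12.5, 17.5, 22.5, 27.5, 32.5
n = 98, Σfm = 1580, mean = 16.1224
Σfm² = 33512.5
Σf(m − x̄)² = Σfm² − (Σfm)²/n = 33512.5 − 1580²/98 = 8039.0306
Population variance = 8039.0306 / 98 = 82.0309

82.031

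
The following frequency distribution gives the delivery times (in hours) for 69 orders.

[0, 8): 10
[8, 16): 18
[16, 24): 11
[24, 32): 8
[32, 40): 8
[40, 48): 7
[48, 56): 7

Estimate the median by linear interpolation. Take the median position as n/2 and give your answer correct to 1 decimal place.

Cumulative frequencies: 10, 28, 39, 47, 55, 62, 69
n = 69; position = n/2 = 34.5.
This falls in the class [16, 24): L = 16, F = 28, f = 11, h = 8.
Median ≈ 16 + ((34.5 − 28) / 11) × 8 = 20.7273

20.7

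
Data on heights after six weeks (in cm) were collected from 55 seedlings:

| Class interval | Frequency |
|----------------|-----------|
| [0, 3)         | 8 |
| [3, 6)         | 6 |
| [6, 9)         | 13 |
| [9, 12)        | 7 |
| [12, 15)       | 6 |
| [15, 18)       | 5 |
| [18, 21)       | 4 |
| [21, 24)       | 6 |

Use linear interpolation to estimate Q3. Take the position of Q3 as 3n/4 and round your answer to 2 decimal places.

15.75

Cumulative frequencies: 8, 14, 27, 34, 40, 45, 49, 55
n = 55; position = 3n/4 = 41.25.
This falls in the class [15, 18): L = 15, F = 40, f = 5, h = 3.
Upper quartile ≈ 15 + ((41.25 − 40) / 5) × 3 = 15.7500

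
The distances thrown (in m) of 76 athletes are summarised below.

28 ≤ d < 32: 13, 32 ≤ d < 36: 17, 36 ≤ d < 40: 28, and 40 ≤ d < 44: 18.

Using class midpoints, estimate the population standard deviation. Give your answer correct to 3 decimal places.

4.072

Midpoints: 30, 34, 38, 42
n = 76, Σfm = 2788, mean = 36.6842
Σfm² = 103536
Σf(m − x̄)² = Σfm² − (Σfm)²/n = 103536 − 2788²/76 = 1260.4211
Population variance = 1260.4211 / 76 = 16.5845
Standard deviation = √16.5845 = 4.0724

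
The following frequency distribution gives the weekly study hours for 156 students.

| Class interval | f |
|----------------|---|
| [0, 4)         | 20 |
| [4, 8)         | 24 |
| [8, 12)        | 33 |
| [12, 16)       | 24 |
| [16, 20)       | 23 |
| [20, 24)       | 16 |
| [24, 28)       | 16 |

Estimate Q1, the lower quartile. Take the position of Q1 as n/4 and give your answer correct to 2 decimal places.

7.17

Cumulative frequencies: 20, 44, 77, 101, 124, 140, 156
n = 156; position = n/4 = 39.
This falls in the class [4, 8): L = 4, F = 20, f = 24, h = 4.
Lower quartile ≈ 4 + ((39 − 20) / 24) × 4 = 7.1667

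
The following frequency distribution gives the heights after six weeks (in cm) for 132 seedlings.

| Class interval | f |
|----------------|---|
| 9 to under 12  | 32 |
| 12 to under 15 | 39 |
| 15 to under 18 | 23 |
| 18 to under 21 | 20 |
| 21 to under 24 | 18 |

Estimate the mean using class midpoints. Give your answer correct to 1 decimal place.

15.4

Midpoints: 10.5, 13.5, 16.5, 19.5, 22.5
Σfm = 32×10.5 + 39×13.5 + 23×16.5 + 20×19.5 + 18×22.5 = 2037
n = Σf = 132
Mean = 2037 / 132 = 15.4318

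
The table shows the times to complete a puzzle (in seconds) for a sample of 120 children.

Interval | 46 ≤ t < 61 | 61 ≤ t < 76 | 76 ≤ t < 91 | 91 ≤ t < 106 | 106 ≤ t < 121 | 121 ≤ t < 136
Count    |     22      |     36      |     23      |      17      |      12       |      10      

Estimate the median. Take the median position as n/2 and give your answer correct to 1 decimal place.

77.3

Cumulative frequencies: 22, 58, 81, 98, 110, 120
n = 120; position = n/2 = 60.
This falls in the class 76 ≤ t < 91: L = 76, F = 58, f = 23, h = 15.
Median ≈ 76 + ((60 − 58) / 23) × 15 = 77.3043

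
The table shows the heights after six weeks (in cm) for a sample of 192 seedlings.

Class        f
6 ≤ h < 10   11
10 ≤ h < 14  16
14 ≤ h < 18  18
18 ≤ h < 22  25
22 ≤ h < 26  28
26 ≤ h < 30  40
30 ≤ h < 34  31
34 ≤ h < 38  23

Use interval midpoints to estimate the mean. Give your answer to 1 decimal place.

Midpoints: 8, 12, 16, 20, 24, 28, 32, 36
Σfm = 11×8 + 16×12 + 18×16 + 25×20 + 28×24 + 40×28 + 31×32 + 23×36 = 4680
n = Σf = 192
Mean = 4680 / 192 = 24.3750

24.4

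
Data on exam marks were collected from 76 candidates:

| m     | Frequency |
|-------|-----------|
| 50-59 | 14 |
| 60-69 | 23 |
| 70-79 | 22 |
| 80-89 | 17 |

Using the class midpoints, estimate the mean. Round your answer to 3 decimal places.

70.026

Midpoints: 54.5, 64.5, 74.5, 84.5
Σfm = 14×54.5 + 23×64.5 + 22×74.5 + 17×84.5 = 5322
n = Σf = 76
Mean = 5322 / 76 = 70.0263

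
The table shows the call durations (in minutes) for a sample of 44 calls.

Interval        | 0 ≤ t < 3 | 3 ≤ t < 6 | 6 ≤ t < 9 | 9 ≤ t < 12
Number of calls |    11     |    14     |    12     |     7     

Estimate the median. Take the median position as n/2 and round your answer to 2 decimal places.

5.36

Cumulative frequencies: 11, 25, 37, 44
n = 44; position = n/2 = 22.
This falls in the class 3 ≤ t < 6: L = 3, F = 11, f = 14, h = 3.
Median ≈ 3 + ((22 − 11) / 14) × 3 = 5.3571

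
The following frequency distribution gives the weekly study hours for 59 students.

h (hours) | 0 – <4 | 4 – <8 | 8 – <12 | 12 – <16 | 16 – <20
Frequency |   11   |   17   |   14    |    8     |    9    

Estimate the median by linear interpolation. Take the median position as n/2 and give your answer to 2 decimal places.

Cumulative frequencies: 11, 28, 42, 50, 59
n = 59; position = n/2 = 29.5.
This falls in the class 8 – <12: L = 8, F = 28, f = 14, h = 4.
Median ≈ 8 + ((29.5 − 28) / 14) × 4 = 8.4286

8.43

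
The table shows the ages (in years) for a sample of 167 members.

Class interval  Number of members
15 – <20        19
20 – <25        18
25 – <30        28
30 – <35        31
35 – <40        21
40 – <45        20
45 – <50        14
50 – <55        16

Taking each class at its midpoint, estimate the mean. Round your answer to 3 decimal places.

33.877

Midpoints: 17.5, 22.5, 27.5, 32.5, 37.5, 42.5, 47.5, 52.5
Σfm = 19×17.5 + 18×22.5 + 28×27.5 + 31×32.5 + 21×37.5 + 20×42.5 + 14×47.5 + 16×52.5 = 5657.5
n = Σf = 167
Mean = 5657.5 / 167 = 33.8772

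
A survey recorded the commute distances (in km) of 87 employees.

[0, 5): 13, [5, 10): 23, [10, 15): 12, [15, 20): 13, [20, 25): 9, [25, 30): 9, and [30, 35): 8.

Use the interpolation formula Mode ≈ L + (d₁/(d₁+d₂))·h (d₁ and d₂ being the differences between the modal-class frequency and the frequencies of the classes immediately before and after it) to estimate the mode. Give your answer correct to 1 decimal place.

7.4

Modal class: [5, 10) (highest frequency 23).
d₁ = 23 − 13 = 10, d₂ = 23 − 12 = 11
Mode ≈ 5 + (10/(10+11)) × 5 = 5 + 2.3810 = 7.3810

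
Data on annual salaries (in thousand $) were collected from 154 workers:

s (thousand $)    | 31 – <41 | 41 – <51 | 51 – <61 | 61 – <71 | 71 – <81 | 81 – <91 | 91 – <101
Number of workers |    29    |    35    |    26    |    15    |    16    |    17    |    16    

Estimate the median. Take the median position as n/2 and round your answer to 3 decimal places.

56.000

Cumulative frequencies: 29, 64, 90, 105, 121, 138, 154
n = 154; position = n/2 = 77.
This falls in the class 51 – <61: L = 51, F = 64, f = 26, h = 10.
Median ≈ 51 + ((77 − 64) / 26) × 10 = 56.0000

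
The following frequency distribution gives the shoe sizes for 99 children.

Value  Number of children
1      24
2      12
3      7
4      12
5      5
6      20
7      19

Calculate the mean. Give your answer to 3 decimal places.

3.990

Values: 1, 2, 3, 4, 5, 6, 7
Σfx = 24×1 + 12×2 + 7×3 + 12×4 + 5×5 + 20×6 + 19×7 = 395
n = Σf = 99
Mean = 395 / 99 = 3.9899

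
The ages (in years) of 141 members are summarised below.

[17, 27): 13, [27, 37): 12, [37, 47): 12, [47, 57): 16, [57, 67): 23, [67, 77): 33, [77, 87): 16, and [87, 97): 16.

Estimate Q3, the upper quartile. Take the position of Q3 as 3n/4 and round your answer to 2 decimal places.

Cumulative frequencies: 13, 25, 37, 53, 76, 109, 125, 141
n = 141; position = 3n/4 = 105.75.
This falls in the class [67, 77): L = 67, F = 76, f = 33, h = 10.
Upper quartile ≈ 67 + ((105.75 − 76) / 33) × 10 = 76.0152

76.02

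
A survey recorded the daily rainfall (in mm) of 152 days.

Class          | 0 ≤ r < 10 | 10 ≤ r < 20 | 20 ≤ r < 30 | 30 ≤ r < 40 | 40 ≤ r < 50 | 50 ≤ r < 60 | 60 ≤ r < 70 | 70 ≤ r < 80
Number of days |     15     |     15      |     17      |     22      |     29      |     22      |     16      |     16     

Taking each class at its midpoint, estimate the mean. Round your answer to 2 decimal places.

41.12

Midpoints: 5, 15, 25, 35, 45, 55, 65, 75
Σfm = 15×5 + 15×15 + 17×25 + 22×35 + 29×45 + 22×55 + 16×65 + 16×75 = 6250
n = Σf = 152
Mean = 6250 / 152 = 41.1184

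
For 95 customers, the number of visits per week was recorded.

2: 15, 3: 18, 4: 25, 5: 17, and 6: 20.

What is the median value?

Cumulative frequencies: 15, 33, 58, 75, 95
n = 95, so the median is the value in position (n+1)/2 = 48.
Position 48 falls at value 4.

4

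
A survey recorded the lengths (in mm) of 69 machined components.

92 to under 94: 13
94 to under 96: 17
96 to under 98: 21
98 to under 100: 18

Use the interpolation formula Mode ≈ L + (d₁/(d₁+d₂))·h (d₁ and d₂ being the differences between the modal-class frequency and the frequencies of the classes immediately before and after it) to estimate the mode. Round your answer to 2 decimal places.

Modal class: 96 to under 98 (highest frequency 21).
d₁ = 21 − 17 = 4, d₂ = 21 − 18 = 3
Mode ≈ 96 + (4/(4+3)) × 2 = 96 + 1.1429 = 97.1429

97.14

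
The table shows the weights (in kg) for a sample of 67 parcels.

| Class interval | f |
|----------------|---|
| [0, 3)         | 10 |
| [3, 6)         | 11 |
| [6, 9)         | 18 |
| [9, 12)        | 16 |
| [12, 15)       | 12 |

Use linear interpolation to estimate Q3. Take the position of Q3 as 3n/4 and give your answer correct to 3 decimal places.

Cumulative frequencies: 10, 21, 39, 55, 67
n = 67; position = 3n/4 = 50.25.
This falls in the class [9, 12): L = 9, F = 39, f = 16, h = 3.
Upper quartile ≈ 9 + ((50.25 − 39) / 16) × 3 = 11.1094

11.109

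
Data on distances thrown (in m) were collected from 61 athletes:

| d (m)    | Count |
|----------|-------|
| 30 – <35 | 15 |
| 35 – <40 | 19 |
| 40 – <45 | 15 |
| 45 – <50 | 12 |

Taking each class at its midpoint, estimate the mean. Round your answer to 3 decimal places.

Midpoints: 32.5, 37.5, 42.5, 47.5
Σfm = 15×32.5 + 19×37.5 + 15×42.5 + 12×47.5 = 2407.5
n = Σf = 61
Mean = 2407.5 / 61 = 39.4672

39.467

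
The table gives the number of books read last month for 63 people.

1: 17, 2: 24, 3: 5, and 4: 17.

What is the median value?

2

Cumulative frequencies: 17, 41, 46, 63
n = 63, so the median is the value in position (n+1)/2 = 32.
Position 32 falls at value 2.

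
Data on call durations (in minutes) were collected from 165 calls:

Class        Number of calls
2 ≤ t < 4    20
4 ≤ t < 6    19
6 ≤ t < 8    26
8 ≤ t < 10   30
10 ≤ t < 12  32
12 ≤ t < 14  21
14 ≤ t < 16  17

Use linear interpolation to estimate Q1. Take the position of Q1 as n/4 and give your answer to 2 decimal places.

Cumulative frequencies: 20, 39, 65, 95, 127, 148, 165
n = 165; position = n/4 = 41.25.
This falls in the class 6 ≤ t < 8: L = 6, F = 39, f = 26, h = 2.
Lower quartile ≈ 6 + ((41.25 − 39) / 26) × 2 = 6.1731

6.17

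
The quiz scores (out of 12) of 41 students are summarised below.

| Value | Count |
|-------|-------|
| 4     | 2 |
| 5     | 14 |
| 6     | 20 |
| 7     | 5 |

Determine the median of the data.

6

Cumulative frequencies: 2, 16, 36, 41
n = 41, so the median is the value in position (n+1)/2 = 21.
Position 21 falls at value 6.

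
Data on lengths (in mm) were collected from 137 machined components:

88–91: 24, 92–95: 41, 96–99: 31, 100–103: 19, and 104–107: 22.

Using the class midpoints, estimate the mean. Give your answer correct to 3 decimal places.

96.741

Midpoints: 89.5, 93.5, 97.5, 101.5, 105.5
Σfm = 24×89.5 + 41×93.5 + 31×97.5 + 19×101.5 + 22×105.5 = 13253.5
n = Σf = 137
Mean = 13253.5 / 137 = 96.7409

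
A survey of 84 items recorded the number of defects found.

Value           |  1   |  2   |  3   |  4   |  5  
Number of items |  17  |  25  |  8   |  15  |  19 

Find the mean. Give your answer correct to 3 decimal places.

Values: 1, 2, 3, 4, 5
Σfx = 17×1 + 25×2 + 8×3 + 15×4 + 19×5 = 246
n = Σf = 84
Mean = 246 / 84 = 2.9286

2.929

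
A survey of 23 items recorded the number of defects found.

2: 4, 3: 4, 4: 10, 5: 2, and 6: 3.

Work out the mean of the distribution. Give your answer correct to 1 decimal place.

Values: 2, 3, 4, 5, 6
Σfx = 4×2 + 4×3 + 10×4 + 2×5 + 3×6 = 88
n = Σf = 23
Mean = 88 / 23 = 3.8261

3.8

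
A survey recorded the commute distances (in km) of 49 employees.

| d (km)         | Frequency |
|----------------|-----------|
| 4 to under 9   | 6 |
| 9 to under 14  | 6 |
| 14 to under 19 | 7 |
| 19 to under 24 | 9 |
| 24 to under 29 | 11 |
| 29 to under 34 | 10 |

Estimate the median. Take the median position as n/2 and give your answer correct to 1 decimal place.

Cumulative frequencies: 6, 12, 19, 28, 39, 49
n = 49; position = n/2 = 24.5.
This falls in the class 19 to under 24: L = 19, F = 19, f = 9, h = 5.
Median ≈ 19 + ((24.5 − 19) / 9) × 5 = 22.0556

22.1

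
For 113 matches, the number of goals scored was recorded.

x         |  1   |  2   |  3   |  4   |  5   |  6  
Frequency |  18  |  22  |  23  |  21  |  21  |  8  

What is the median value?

3

Cumulative frequencies: 18, 40, 63, 84, 105, 113
n = 113, so the median is the value in position (n+1)/2 = 57.
Position 57 falls at value 3.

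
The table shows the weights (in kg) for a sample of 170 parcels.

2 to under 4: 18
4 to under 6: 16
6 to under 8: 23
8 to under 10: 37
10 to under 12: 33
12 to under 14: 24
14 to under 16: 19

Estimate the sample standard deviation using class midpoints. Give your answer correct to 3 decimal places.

Midpoints: 3, 5, 7, 9, 11, 13, 15
n = 170, Σfm = 1588, mean = 9.3412
Σfm² = 17010
Σf(m − x̄)² = Σfm² − (Σfm)²/n = 17010 − 1588²/170 = 2176.2118
Sample variance = 2176.2118 / 169 = 12.8770
Standard deviation = √12.8770 = 3.5885

3.588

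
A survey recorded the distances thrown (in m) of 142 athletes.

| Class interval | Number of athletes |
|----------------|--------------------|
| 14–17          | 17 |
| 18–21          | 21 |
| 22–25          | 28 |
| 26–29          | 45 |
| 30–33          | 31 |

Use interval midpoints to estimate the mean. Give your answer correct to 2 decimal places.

Midpoints: 15.5, 19.5, 23.5, 27.5, 31.5
Σfm = 17×15.5 + 21×19.5 + 28×23.5 + 45×27.5 + 31×31.5 = 3545
n = Σf = 142
Mean = 3545 / 142 = 24.9648

24.96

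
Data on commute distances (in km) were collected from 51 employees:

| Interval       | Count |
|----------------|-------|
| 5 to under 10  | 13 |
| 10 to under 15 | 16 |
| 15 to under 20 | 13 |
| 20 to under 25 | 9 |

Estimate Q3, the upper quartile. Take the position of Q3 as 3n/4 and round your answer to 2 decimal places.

18.56

Cumulative frequencies: 13, 29, 42, 51
n = 51; position = 3n/4 = 38.25.
This falls in the class 15 to under 20: L = 15, F = 29, f = 13, h = 5.
Upper quartile ≈ 15 + ((38.25 − 29) / 13) × 5 = 18.5577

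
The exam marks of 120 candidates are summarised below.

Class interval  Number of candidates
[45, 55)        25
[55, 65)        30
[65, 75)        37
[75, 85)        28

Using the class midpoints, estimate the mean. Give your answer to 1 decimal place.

Midpoints: 50, 60, 70, 80
Σfm = 25×50 + 30×60 + 37×70 + 28×80 = 7880
n = Σf = 120
Mean = 7880 / 120 = 65.6667

65.7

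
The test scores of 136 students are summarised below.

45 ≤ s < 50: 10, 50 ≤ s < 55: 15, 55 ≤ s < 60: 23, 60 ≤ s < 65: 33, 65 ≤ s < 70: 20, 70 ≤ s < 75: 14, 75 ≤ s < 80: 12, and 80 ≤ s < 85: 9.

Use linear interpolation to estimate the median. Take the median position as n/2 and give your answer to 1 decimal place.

63.0

Cumulative frequencies: 10, 25, 48, 81, 101, 115, 127, 136
n = 136; position = n/2 = 68.
This falls in the class 60 ≤ s < 65: L = 60, F = 48, f = 33, h = 5.
Median ≈ 60 + ((68 − 48) / 33) × 5 = 63.0303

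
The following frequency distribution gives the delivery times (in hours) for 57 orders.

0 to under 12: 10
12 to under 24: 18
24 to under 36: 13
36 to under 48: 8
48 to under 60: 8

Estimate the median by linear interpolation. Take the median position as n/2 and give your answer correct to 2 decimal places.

Cumulative frequencies: 10, 28, 41, 49, 57
n = 57; position = n/2 = 28.5.
This falls in the class 24 to under 36: L = 24, F = 28, f = 13, h = 12.
Median ≈ 24 + ((28.5 − 28) / 13) × 12 = 24.4615

24.46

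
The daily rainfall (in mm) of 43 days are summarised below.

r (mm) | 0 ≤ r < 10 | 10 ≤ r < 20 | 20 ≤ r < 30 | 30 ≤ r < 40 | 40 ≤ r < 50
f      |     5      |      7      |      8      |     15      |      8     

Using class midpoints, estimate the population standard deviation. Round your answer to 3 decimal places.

Midpoints: 5, 15, 25, 35, 45
n = 43, Σfm = 1215, mean = 28.2558
Σfm² = 41275
Σf(m − x̄)² = Σfm² − (Σfm)²/n = 41275 − 1215²/43 = 6944.1860
Population variance = 6944.1860 / 43 = 161.4927
Standard deviation = √161.4927 = 12.7080

12.708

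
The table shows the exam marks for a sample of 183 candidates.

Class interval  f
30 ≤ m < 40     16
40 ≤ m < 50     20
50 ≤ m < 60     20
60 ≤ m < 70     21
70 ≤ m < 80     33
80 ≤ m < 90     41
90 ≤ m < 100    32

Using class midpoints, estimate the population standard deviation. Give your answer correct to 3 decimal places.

19.149

Midpoints: 35, 45, 55, 65, 75, 85, 95
n = 183, Σfm = 12925, mean = 70.6284
Σfm² = 979975
Σf(m − x̄)² = Σfm² − (Σfm)²/n = 979975 − 12925²/183 = 67102.7322
Population variance = 67102.7322 / 183 = 366.6816
Standard deviation = √366.6816 = 19.1489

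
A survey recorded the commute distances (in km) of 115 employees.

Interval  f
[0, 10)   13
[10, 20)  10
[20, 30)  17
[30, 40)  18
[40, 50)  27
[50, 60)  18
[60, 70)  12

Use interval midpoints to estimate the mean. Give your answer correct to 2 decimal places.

Midpoints: 5, 15, 25, 35, 45, 55, 65
Σfm = 13×5 + 10×15 + 17×25 + 18×35 + 27×45 + 18×55 + 12×65 = 4255
n = Σf = 115
Mean = 4255 / 115 = 37.0000

37.00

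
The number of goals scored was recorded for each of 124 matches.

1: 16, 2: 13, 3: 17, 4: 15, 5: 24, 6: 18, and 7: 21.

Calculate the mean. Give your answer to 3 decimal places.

Values: 1, 2, 3, 4, 5, 6, 7
Σfx = 16×1 + 13×2 + 17×3 + 15×4 + 24×5 + 18×6 + 21×7 = 528
n = Σf = 124
Mean = 528 / 124 = 4.2581

4.258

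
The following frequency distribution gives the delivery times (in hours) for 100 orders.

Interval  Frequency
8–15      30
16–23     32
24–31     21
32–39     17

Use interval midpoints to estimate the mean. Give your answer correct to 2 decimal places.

Midpoints: 11.5, 19.5, 27.5, 35.5
Σfm = 30×11.5 + 32×19.5 + 21×27.5 + 17×35.5 = 2150
n = Σf = 100
Mean = 2150 / 100 = 21.5000

21.50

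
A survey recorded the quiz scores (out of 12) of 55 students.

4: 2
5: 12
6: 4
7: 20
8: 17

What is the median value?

7

Cumulative frequencies: 2, 14, 18, 38, 55
n = 55, so the median is the value in position (n+1)/2 = 28.
Position 28 falls at value 7.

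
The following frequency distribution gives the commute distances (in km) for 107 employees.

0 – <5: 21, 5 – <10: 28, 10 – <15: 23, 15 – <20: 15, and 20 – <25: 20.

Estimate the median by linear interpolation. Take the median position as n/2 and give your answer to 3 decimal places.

Cumulative frequencies: 21, 49, 72, 87, 107
n = 107; position = n/2 = 53.5.
This falls in the class 10 – <15: L = 10, F = 49, f = 23, h = 5.
Median ≈ 10 + ((53.5 − 49) / 23) × 5 = 10.9783

10.978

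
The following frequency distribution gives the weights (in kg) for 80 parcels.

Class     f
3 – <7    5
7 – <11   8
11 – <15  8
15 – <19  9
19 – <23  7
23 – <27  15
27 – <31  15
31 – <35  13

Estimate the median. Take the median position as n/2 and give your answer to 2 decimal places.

Cumulative frequencies: 5, 13, 21, 30, 37, 52, 67, 80
n = 80; position = n/2 = 40.
This falls in the class 23 – <27: L = 23, F = 37, f = 15, h = 4.
Median ≈ 23 + ((40 − 37) / 15) × 4 = 23.8000

23.80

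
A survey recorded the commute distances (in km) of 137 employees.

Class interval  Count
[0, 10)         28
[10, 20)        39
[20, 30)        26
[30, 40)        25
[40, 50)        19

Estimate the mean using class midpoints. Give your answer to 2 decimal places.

22.66

Midpoints: 5, 15, 25, 35, 45
Σfm = 28×5 + 39×15 + 26×25 + 25×35 + 19×45 = 3105
n = Σf = 137
Mean = 3105 / 137 = 22.6642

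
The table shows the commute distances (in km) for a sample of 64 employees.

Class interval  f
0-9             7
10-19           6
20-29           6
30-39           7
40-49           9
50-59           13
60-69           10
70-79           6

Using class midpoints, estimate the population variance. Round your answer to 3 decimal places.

470.215

Midpoints: 4.5, 14.5, 24.5, 34.5, 44.5, 54.5, 64.5, 74.5
n = 64, Σfm = 2708, mean = 42.3125
Σfm² = 144676
Σf(m − x̄)² = Σfm² − (Σfm)²/n = 144676 − 2708²/64 = 30093.7500
Population variance = 30093.7500 / 64 = 470.2148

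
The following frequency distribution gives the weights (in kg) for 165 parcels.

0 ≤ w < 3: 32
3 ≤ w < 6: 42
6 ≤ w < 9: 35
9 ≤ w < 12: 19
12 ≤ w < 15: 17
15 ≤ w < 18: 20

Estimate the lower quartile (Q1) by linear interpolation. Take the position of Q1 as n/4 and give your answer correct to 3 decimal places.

Cumulative frequencies: 32, 74, 109, 128, 145, 165
n = 165; position = n/4 = 41.25.
This falls in the class 3 ≤ w < 6: L = 3, F = 32, f = 42, h = 3.
Lower quartile ≈ 3 + ((41.25 − 32) / 42) × 3 = 3.6607

3.661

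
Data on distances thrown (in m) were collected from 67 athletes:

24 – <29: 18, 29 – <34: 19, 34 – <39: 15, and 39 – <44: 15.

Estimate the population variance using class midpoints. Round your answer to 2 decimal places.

Midpoints: 26.5, 31.5, 36.5, 41.5
n = 67, Σfm = 2245.5, mean = 33.5149
Σfm² = 77310.75
Σf(m − x̄)² = Σfm² − (Σfm)²/n = 77310.75 − 2245.5²/67 = 2052.9851
Population variance = 2052.9851 / 67 = 30.6416

30.64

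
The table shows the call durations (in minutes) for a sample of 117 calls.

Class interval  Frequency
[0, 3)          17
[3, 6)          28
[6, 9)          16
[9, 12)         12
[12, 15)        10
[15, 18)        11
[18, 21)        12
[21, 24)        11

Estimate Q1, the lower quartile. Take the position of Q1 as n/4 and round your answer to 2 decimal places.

4.31

Cumulative frequencies: 17, 45, 61, 73, 83, 94, 106, 117
n = 117; position = n/4 = 29.25.
This falls in the class [3, 6): L = 3, F = 17, f = 28, h = 3.
Lower quartile ≈ 3 + ((29.25 − 17) / 28) × 3 = 4.3125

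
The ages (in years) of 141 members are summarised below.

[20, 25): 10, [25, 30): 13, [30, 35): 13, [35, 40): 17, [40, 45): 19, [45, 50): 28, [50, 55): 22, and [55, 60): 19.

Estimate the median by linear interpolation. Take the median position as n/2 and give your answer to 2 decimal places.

44.61

Cumulative frequencies: 10, 23, 36, 53, 72, 100, 122, 141
n = 141; position = n/2 = 70.5.
This falls in the class [40, 45): L = 40, F = 53, f = 19, h = 5.
Median ≈ 40 + ((70.5 − 53) / 19) × 5 = 44.6053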